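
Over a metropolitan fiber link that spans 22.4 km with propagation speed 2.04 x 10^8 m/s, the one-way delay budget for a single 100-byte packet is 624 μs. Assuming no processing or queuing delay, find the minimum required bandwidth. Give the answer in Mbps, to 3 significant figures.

L = 800 bits.
Propagation delay = 22400 / 204000000 = 109.804 μs.
Transmission budget = 624 − 109.804 = 514.196 μs.
R ≥ L / t_tx = 800 bits / 0.000514196 s = 1.56 Mbps.

1.56 Mbps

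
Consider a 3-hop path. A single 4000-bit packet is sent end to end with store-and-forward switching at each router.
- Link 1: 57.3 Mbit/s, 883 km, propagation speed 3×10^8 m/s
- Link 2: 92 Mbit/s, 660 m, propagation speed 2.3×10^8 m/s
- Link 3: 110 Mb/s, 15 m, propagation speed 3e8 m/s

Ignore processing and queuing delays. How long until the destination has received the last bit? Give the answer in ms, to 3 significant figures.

Transmission delays (L/R per hop): 0.069808, 0.0434783, 0.0363636 ms; sum = 0.14965 ms.
Propagation delays (d/s per hop): 2.94333, 0.00286957, 5e-05 ms; sum = 2.94625 ms.
End-to-end = 3.10 ms.

3.10 ms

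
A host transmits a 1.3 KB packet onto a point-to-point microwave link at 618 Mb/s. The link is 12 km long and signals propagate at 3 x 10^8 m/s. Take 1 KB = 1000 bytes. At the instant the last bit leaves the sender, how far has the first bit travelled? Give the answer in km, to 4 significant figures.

5.049 km

t_tx = L/R = 10400/618000000 = 1.68285e-05 s.
Distance = s × t_tx = 300000000 × 1.68285e-05 = 5.049 km.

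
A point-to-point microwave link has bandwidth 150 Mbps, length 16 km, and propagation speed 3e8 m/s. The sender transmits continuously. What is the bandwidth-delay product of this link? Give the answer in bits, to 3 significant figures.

8000 bits

Propagation delay = 16000 / 300000000 = 5.33333e-05 s.
BDP = R × t_prop = 150000000 × 5.33333e-05 = 8000 bits.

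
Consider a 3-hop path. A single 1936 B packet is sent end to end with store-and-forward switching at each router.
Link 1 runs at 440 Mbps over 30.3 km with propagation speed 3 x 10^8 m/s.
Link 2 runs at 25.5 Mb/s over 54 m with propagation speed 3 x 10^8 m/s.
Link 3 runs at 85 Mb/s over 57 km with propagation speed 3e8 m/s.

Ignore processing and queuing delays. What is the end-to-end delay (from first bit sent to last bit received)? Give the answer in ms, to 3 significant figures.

L = 1936 × 8 = 15488 bits.
Transmission delays (L/R per hop): 0.0352, 0.607373, 0.182212 ms; sum = 0.824784 ms.
Propagation delays (d/s per hop): 0.101, 0.00018, 0.19 ms; sum = 0.29118 ms.
End-to-end = 1.12 ms.

1.12 ms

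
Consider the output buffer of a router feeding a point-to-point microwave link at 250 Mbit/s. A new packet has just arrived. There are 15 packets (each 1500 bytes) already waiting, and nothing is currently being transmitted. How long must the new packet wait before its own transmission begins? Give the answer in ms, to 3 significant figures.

0.720 ms

Each queued packet: L/R = 12000/250000000 = 0.048 ms.
15 queued → 0.72 ms.
Queuing delay = 0.720 ms.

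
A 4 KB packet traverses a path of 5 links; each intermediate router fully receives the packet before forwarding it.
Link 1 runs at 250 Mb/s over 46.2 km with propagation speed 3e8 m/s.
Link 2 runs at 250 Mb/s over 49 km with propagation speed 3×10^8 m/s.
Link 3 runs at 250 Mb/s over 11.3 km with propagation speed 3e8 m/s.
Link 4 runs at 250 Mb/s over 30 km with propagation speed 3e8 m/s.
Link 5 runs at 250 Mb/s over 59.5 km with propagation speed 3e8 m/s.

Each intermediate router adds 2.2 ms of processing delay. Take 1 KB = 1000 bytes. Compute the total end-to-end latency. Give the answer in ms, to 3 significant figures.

10.1 ms

L = 32000 bits.
Transmission delay per hop = L/R = 32000/250000000 = 0.128 ms; 5 hops → 0.64 ms.
Propagation delays (d/s per hop): 0.154, 0.163333, 0.0376667, 0.1, 0.198333 ms; sum = 0.653333 ms.
Processing at 4 router(s): 4 × 2.2 ms = 8.8 ms.
End-to-end = 10.1 ms.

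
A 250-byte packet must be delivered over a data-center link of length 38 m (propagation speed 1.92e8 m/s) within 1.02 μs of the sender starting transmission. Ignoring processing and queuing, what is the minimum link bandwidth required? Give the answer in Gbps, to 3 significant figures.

2.43 Gbps

L = 2000 bits.
Propagation delay = 38 / 192000000 = 0.197917 μs.
Transmission budget = 1.02 − 0.197917 = 0.822083 μs.
R ≥ L / t_tx = 2000 bits / 8.22083e-07 s = 2.43 Gbps.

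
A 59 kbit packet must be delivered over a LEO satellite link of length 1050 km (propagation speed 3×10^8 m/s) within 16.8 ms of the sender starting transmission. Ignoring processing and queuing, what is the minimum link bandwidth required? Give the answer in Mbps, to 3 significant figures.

Propagation delay = 1050000 / 300000000 = 3.5 ms.
Transmission budget = 16.8 − 3.5 = 13.3 ms.
R ≥ L / t_tx = 59000 bits / 0.0133 s = 4.44 Mbps.

4.44 Mbps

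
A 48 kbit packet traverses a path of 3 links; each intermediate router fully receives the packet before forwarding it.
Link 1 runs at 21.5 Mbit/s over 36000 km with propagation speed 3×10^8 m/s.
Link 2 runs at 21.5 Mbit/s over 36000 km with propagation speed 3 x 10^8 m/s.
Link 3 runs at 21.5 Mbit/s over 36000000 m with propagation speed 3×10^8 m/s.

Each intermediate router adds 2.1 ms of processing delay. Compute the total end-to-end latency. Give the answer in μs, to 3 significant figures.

L = 48000 bits.
Transmission delay per hop = L/R = 48000/21500000 = 2232.56 μs; 3 hops → 6697.67 μs.
Propagation delays (d/s per hop): 120000, 120000, 120000 μs; sum = 360000 μs.
Processing at 2 router(s): 2 × 2.1 ms = 4200 μs.
End-to-end = 371000 μs.

371000 μs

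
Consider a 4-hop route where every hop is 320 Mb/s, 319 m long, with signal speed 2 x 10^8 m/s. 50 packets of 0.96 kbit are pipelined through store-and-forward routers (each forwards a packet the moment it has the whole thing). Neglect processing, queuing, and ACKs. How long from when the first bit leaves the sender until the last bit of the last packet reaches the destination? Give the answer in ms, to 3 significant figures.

0.165 ms

Per-hop transmission t_tx = L/R = 960/320000000 = 0.003 ms.
Per-hop propagation t_prop = 319/200000000 = 0.001595 ms.
Pipeline fill: first packet needs 4·t_tx to clear all hops; remaining 49 packets each add one t_tx.
Total = (4+50-1)·t_tx + 4·t_prop = 53·0.003 + 4·0.001595 = 0.165 ms.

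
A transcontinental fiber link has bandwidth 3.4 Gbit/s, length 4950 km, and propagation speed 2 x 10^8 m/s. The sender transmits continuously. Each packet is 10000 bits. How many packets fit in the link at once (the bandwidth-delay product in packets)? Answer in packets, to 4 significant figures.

Propagation delay = 4950000 / 200000000 = 0.02475 s.
BDP = R × t_prop = 3400000000 × 0.02475 = 84150000 bits.
In packets of 10000 bits: 8415 packets.

8415 packets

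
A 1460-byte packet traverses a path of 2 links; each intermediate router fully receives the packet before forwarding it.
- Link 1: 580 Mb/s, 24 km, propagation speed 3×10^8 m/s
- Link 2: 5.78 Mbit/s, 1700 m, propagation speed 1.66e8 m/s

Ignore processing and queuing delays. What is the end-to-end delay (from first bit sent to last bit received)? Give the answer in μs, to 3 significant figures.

2130 μs

L = 1460 × 8 = 11680 bits.
Transmission delays (L/R per hop): 20.1379, 2020.76 μs; sum = 2040.9 μs.
Propagation delays (d/s per hop): 80, 10.241 μs; sum = 90.241 μs.
End-to-end = 2130 μs.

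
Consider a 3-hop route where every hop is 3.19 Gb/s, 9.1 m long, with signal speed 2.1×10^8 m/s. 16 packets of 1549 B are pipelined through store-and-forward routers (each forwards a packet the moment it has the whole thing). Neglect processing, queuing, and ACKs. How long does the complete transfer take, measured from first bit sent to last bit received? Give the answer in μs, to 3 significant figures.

Per-hop transmission t_tx = L/R = 12392/3190000000 = 3.88464 μs.
Per-hop propagation t_prop = 9.1/210000000 = 0.0433333 μs.
Pipeline fill: first packet needs 3·t_tx to clear all hops; remaining 15 packets each add one t_tx.
Total = (3+16-1)·t_tx + 3·t_prop = 18·3.88464 + 3·0.0433333 = 70.1 μs.

70.1 μs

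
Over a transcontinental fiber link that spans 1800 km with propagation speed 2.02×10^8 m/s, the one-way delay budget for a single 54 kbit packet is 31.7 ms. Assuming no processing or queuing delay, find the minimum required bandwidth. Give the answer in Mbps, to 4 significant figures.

2.370 Mbps

Propagation delay = 1800000 / 202000000 = 8.91089 ms.
Transmission budget = 31.7 − 8.91089 = 22.7891 ms.
R ≥ L / t_tx = 54000 bits / 0.0227891 s = 2.370 Mbps.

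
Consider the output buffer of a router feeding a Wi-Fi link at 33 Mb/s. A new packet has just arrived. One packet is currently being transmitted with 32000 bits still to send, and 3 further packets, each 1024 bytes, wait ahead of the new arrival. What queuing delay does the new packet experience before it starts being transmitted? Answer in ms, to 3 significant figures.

1.71 ms

Each queued packet: L/R = 8192/33000000 = 0.248242 ms.
3 queued → 0.744727 ms.
Plus remaining 32000 bits of current packet: 0.969697 ms.
Queuing delay = 1.71 ms.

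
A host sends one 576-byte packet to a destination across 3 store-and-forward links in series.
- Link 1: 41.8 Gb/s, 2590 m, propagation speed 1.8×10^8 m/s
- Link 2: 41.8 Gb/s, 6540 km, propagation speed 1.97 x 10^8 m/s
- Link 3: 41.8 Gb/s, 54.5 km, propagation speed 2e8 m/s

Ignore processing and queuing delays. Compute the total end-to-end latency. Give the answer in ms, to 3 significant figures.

L = 576 × 8 = 4608 bits.
Transmission delay per hop = L/R = 4608/41800000000 = 0.000110239 ms; 3 hops → 0.000330718 ms.
Propagation delays (d/s per hop): 0.0143889, 33.198, 0.2725 ms; sum = 33.4849 ms.
End-to-end = 33.5 ms.

33.5 ms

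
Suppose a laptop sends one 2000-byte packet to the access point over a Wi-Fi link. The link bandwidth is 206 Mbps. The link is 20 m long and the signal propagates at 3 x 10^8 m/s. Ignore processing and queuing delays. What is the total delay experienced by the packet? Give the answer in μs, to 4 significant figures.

L = 2000 × 8 = 16000 bits.
Transmission delay = L/R = 16000 / 206000000 = 77.6699 μs.
Propagation delay = d/s = 20 m / 300000000 m/s = 0.0666667 μs.
Total = 77.74 μs.

77.74 μs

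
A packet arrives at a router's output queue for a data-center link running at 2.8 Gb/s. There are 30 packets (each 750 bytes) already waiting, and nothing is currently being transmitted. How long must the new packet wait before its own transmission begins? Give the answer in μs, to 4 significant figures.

Each queued packet: L/R = 6000/2800000000 = 2.14286 μs.
30 queued → 64.2857 μs.
Queuing delay = 64.29 μs.

64.29 μs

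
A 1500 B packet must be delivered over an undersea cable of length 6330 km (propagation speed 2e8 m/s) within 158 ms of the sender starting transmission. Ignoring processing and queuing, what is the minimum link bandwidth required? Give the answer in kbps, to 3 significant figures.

95.0 kbps

L = 12000 bits.
Propagation delay = 6330000 / 200000000 = 31.65 ms.
Transmission budget = 158 − 31.65 = 126.35 ms.
R ≥ L / t_tx = 12000 bits / 0.12635 s = 95.0 kbps.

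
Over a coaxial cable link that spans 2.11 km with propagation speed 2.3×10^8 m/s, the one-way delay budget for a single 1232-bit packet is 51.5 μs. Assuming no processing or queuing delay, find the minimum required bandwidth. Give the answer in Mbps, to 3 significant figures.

29.1 Mbps

Propagation delay = 2110 / 2.3e+08 = 9.17391 μs.
Transmission budget = 51.5 − 9.17391 = 42.3261 μs.
R ≥ L / t_tx = 1232 bits / 4.23261e-05 s = 29.1 Mbps.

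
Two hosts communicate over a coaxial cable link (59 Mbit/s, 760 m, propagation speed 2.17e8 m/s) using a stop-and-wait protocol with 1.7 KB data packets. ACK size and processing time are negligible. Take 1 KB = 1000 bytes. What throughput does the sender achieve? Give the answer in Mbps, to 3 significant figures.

57.3 Mbps

t_tx = L/R = 13600/59000000 = 0.000230508 s.
t_prop = 760/217000000 = 3.5023e-06 s; RTT = 7.00461e-06 s.
Cycle = t_tx + RTT = 0.000237513 s.
Throughput = L / cycle = 13600 / 0.000237513 = 57.3 Mbps.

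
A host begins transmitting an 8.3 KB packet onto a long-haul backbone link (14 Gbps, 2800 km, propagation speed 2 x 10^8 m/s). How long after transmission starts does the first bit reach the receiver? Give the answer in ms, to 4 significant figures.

14.00 ms

First bit experiences only propagation delay: d/s = 2800000/200000000 = 14.00 ms.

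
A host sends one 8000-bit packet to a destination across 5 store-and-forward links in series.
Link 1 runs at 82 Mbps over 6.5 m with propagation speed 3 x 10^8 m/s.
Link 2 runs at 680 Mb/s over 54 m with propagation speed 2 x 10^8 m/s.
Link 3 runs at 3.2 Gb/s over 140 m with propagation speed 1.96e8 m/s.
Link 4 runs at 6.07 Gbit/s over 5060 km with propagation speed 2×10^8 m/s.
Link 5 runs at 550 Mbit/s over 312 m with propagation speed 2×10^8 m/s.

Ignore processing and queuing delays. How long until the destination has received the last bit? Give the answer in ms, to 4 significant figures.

Transmission delays (L/R per hop): 0.097561, 0.0117647, 0.0025, 0.00131796, 0.0145455 ms; sum = 0.127689 ms.
Propagation delays (d/s per hop): 2.16667e-05, 0.00027, 0.000714286, 25.3, 0.00156 ms; sum = 25.3026 ms.
End-to-end = 25.43 ms.

25.43 ms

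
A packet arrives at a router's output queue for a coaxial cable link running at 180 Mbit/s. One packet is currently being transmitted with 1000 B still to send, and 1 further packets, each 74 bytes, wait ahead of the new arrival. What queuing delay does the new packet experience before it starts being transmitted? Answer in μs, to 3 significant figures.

47.7 μs

Each queued packet: L/R = 592/180000000 = 3.28889 μs.
1 queued → 3.28889 μs.
Plus remaining 8000 bits of current packet: 44.4444 μs.
Queuing delay = 47.7 μs.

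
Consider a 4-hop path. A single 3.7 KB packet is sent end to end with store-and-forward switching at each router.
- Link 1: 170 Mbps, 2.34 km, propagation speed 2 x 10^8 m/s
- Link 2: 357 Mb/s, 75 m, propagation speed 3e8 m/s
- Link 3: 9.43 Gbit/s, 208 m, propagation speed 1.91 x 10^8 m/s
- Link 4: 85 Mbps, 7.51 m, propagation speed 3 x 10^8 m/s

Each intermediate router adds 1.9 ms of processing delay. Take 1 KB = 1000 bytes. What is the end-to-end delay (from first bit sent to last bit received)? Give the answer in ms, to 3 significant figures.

6.32 ms

L = 29600 bits.
Transmission delays (L/R per hop): 0.174118, 0.0829132, 0.00313892, 0.348235 ms; sum = 0.608405 ms.
Propagation delays (d/s per hop): 0.0117, 0.00025, 0.00108901, 2.50333e-05 ms; sum = 0.013064 ms.
Processing at 3 router(s): 3 × 1.9 ms = 5.7 ms.
End-to-end = 6.32 ms.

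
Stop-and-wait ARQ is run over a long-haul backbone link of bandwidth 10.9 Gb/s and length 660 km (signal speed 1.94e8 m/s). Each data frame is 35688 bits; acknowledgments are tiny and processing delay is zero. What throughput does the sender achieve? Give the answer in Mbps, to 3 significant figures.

5.24 Mbps

t_tx = L/R = 35688/10900000000 = 3.27413e-06 s.
t_prop = 660000/194000000 = 0.00340206 s; RTT = 0.00680412 s.
Cycle = t_tx + RTT = 0.0068074 s.
Throughput = L / cycle = 35688 / 0.0068074 = 5.24 Mbps.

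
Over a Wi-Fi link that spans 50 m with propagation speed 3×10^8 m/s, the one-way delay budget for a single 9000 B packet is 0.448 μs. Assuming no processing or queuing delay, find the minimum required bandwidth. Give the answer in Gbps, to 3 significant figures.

L = 72000 bits.
Propagation delay = 50 / 300000000 = 0.166667 μs.
Transmission budget = 0.448 − 0.166667 = 0.281333 μs.
R ≥ L / t_tx = 72000 bits / 2.81333e-07 s = 256 Gbps.

256 Gbps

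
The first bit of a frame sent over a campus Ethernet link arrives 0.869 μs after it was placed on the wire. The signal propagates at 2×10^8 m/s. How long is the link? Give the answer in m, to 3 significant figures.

d = s × t_prop = 200000000 × 8.69e-07 = 174 m.

174 m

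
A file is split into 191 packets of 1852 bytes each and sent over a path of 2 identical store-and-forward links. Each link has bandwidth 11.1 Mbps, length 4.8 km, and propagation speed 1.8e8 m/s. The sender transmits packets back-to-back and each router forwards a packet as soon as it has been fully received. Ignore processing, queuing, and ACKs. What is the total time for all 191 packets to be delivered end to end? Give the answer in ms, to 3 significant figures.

Per-hop transmission t_tx = L/R = 14816/11100000 = 1.33477 ms.
Per-hop propagation t_prop = 4800/180000000 = 0.0266667 ms.
Pipeline fill: first packet needs 2·t_tx to clear all hops; remaining 190 packets each add one t_tx.
Total = (2+191-1)·t_tx + 2·t_prop = 192·1.33477 + 2·0.0266667 = 256 ms.

256 ms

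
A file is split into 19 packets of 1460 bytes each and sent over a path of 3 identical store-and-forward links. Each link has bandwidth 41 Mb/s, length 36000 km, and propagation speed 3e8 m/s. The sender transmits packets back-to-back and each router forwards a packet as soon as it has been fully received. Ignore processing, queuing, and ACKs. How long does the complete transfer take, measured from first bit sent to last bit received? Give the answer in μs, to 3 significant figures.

366000 μs

Per-hop transmission t_tx = L/R = 11680/41000000 = 284.878 μs.
Per-hop propagation t_prop = 36000000/300000000 = 120000 μs.
Pipeline fill: first packet needs 3·t_tx to clear all hops; remaining 18 packets each add one t_tx.
Total = (3+19-1)·t_tx + 3·t_prop = 21·284.878 + 3·120000 = 366000 μs.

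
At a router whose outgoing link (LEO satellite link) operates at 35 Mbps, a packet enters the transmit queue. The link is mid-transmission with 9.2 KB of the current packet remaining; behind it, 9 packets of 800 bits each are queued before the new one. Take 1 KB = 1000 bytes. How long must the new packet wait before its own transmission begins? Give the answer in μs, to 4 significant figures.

Each queued packet: L/R = 800/35000000 = 22.8571 μs.
9 queued → 205.714 μs.
Plus remaining 73600 bits of current packet: 2102.86 μs.
Queuing delay = 2309 μs.

2309 μs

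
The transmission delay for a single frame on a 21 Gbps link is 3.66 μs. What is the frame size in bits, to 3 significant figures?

L = R × t_tx = 21000000000 b/s × 3.66e-06 s = 76860 bits.

76900 bits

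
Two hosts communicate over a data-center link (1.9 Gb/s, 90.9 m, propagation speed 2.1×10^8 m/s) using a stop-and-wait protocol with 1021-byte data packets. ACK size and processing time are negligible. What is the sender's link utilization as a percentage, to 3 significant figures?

t_tx = L/R = 8168/1900000000 = 4.29895e-06 s.
t_prop = 90.9/210000000 = 4.32857e-07 s; RTT = 8.65714e-07 s.
Cycle = t_tx + RTT = 5.16466e-06 s.
Utilization = t_tx / cycle = 4.29895e-06/5.16466e-06 = 83.2 %.

83.2 %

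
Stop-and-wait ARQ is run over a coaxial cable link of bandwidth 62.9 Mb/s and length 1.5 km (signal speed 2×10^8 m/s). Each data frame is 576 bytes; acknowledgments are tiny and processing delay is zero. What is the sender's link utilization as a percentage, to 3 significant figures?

t_tx = L/R = 4608/62900000 = 7.32591e-05 s.
t_prop = 1500/200000000 = 7.5e-06 s; RTT = 1.5e-05 s.
Cycle = t_tx + RTT = 8.82591e-05 s.
Utilization = t_tx / cycle = 7.32591e-05/8.82591e-05 = 83.0 %.

83.0 %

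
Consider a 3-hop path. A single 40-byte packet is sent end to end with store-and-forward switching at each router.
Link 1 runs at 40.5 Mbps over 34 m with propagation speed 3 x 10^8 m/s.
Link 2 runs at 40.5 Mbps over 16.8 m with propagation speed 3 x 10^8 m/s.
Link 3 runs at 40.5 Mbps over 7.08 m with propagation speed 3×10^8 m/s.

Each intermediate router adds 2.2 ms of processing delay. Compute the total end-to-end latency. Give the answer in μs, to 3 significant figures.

L = 40 × 8 = 320 bits.
Transmission delay per hop = L/R = 320/40500000 = 7.90123 μs; 3 hops → 23.7037 μs.
Propagation delays (d/s per hop): 0.113333, 0.056, 0.0236 μs; sum = 0.192933 μs.
Processing at 2 router(s): 2 × 2.2 ms = 4400 μs.
End-to-end = 4420 μs.

4420 μs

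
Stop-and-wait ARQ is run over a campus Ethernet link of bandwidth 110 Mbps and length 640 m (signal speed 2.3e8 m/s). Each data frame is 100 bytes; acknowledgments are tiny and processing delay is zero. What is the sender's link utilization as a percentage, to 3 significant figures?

56.7 %

t_tx = L/R = 800/110000000 = 7.27273e-06 s.
t_prop = 640/2.3e+08 = 2.78261e-06 s; RTT = 5.56522e-06 s.
Cycle = t_tx + RTT = 1.28379e-05 s.
Utilization = t_tx / cycle = 7.27273e-06/1.28379e-05 = 56.7 %.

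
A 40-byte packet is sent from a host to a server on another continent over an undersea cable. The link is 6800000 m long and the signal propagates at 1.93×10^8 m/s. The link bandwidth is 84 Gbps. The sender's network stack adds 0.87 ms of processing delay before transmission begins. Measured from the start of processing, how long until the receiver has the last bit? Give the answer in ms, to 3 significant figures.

36.1 ms

L = 40 × 8 = 320 bits.
Transmission delay = L/R = 320 / 84000000000 = 3.80952e-06 ms.
Propagation delay = d/s = 6800000 m / 193000000 m/s = 35.2332 ms.
Plus processing delay 0.87 ms = 0.87 ms.
Total = 36.1 ms.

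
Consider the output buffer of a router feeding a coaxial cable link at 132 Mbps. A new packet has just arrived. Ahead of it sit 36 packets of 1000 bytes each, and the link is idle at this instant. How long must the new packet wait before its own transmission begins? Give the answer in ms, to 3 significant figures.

2.18 ms

Each queued packet: L/R = 8000/132000000 = 0.0606061 ms.
36 queued → 2.18182 ms.
Queuing delay = 2.18 ms.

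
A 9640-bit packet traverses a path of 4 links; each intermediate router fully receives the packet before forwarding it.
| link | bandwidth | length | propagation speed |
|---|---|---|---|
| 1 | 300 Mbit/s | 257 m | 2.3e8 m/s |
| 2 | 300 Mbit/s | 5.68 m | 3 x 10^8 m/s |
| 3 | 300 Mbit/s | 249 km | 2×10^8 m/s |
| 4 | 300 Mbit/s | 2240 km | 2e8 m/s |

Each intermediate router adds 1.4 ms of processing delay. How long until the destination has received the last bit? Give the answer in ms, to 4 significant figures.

Transmission delay per hop = L/R = 9640/300000000 = 0.0321333 ms; 4 hops → 0.128533 ms.
Propagation delays (d/s per hop): 0.00111739, 1.89333e-05, 1.245, 11.2 ms; sum = 12.4461 ms.
Processing at 3 router(s): 3 × 1.4 ms = 4.2 ms.
End-to-end = 16.77 ms.

16.77 ms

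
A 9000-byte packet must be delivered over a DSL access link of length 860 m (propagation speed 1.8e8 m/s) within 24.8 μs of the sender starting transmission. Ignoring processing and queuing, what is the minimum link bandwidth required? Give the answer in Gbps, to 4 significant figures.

3.596 Gbps

L = 72000 bits.
Propagation delay = 860 / 180000000 = 4.77778 μs.
Transmission budget = 24.8 − 4.77778 = 20.0222 μs.
R ≥ L / t_tx = 72000 bits / 2.00222e-05 s = 3.596 Gbps.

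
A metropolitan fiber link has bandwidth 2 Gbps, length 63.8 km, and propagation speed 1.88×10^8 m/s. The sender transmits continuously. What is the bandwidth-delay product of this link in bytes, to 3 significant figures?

Propagation delay = 63800 / 188000000 = 0.000339362 s.
BDP = R × t_prop = 2000000000 × 0.000339362 = 678723 bits.
In bytes: 678723/8 = 84800 bytes.

84800 bytes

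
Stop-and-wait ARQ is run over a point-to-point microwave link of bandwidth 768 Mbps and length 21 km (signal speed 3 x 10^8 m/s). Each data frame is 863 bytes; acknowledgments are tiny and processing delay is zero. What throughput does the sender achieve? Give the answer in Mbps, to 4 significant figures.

t_tx = L/R = 6904/768000000 = 8.98958e-06 s.
t_prop = 21000/300000000 = 7e-05 s; RTT = 0.00014 s.
Cycle = t_tx + RTT = 0.00014899 s.
Throughput = L / cycle = 6904 / 0.00014899 = 46.34 Mbps.

46.34 Mbps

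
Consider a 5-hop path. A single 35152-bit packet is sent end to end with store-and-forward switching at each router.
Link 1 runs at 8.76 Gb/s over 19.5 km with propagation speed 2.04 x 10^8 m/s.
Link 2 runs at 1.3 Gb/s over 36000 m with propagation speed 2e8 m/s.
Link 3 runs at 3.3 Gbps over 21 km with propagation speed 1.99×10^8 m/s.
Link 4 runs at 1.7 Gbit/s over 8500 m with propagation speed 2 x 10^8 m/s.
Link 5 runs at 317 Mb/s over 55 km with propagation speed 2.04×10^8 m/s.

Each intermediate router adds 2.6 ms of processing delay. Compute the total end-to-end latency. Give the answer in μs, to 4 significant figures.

11270 μs

Transmission delays (L/R per hop): 4.01279, 27.04, 10.6521, 20.6776, 110.89 μs; sum = 173.272 μs.
Propagation delays (d/s per hop): 95.5882, 180, 105.528, 42.5, 269.608 μs; sum = 693.224 μs.
Processing at 4 router(s): 4 × 2.6 ms = 10400 μs.
End-to-end = 11270 μs.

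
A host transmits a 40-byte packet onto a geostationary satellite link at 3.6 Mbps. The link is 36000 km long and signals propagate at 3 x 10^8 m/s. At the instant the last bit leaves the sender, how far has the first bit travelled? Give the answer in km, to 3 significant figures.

t_tx = L/R = 320/3600000 = 8.88889e-05 s.
Distance = s × t_tx = 300000000 × 8.88889e-05 = 26.7 km.

26.7 km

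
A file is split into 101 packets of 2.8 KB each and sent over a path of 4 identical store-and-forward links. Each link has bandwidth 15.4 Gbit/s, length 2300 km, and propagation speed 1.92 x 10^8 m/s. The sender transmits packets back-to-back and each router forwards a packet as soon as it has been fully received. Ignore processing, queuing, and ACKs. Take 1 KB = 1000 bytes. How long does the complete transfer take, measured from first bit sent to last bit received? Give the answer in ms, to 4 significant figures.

48.07 ms

Per-hop transmission t_tx = L/R = 22400/15400000000 = 0.00145455 ms.
Per-hop propagation t_prop = 2300000/192000000 = 11.9792 ms.
Pipeline fill: first packet needs 4·t_tx to clear all hops; remaining 100 packets each add one t_tx.
Total = (4+101-1)·t_tx + 4·t_prop = 104·0.00145455 + 4·11.9792 = 48.07 ms.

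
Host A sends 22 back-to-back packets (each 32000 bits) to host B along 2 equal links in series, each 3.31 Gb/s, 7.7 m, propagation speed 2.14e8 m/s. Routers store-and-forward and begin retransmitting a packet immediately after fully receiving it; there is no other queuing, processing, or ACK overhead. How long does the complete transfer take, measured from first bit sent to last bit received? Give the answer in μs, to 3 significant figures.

222 μs

Per-hop transmission t_tx = L/R = 32000/3310000000 = 9.66767 μs.
Per-hop propagation t_prop = 7.7/214000000 = 0.0359813 μs.
Pipeline fill: first packet needs 2·t_tx to clear all hops; remaining 21 packets each add one t_tx.
Total = (2+22-1)·t_tx + 2·t_prop = 23·9.66767 + 2·0.0359813 = 222 μs.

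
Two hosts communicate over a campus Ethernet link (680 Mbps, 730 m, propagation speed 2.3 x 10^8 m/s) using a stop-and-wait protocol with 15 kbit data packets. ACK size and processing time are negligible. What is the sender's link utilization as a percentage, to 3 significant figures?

t_tx = L/R = 15000/680000000 = 2.20588e-05 s.
t_prop = 730/2.3e+08 = 3.17391e-06 s; RTT = 6.34783e-06 s.
Cycle = t_tx + RTT = 2.84066e-05 s.
Utilization = t_tx / cycle = 2.20588e-05/2.84066e-05 = 77.7 %.

77.7 %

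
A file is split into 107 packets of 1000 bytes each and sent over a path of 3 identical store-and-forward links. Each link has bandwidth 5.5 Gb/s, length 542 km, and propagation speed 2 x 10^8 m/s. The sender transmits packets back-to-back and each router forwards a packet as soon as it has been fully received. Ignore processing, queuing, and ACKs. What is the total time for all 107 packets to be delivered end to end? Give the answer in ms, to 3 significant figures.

Per-hop transmission t_tx = L/R = 8000/5500000000 = 0.00145455 ms.
Per-hop propagation t_prop = 542000/200000000 = 2.71 ms.
Pipeline fill: first packet needs 3·t_tx to clear all hops; remaining 106 packets each add one t_tx.
Total = (3+107-1)·t_tx + 3·t_prop = 109·0.00145455 + 3·2.71 = 8.29 ms.

8.29 ms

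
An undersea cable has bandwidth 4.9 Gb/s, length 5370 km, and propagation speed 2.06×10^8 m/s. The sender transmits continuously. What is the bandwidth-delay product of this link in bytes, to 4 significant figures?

Propagation delay = 5370000 / 206000000 = 0.026068 s.
BDP = R × t_prop = 4900000000 × 0.026068 = 127733000 bits.
In bytes: 127733000/8 = 15970000 bytes.

15970000 bytes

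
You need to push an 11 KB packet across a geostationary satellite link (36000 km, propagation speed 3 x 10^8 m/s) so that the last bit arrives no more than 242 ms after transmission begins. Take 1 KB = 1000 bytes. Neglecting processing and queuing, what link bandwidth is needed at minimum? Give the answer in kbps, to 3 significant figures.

L = 88000 bits.
Propagation delay = 36000000 / 300000000 = 120 ms.
Transmission budget = 242 − 120 = 122 ms.
R ≥ L / t_tx = 88000 bits / 0.122 s = 721 kbps.

721 kbps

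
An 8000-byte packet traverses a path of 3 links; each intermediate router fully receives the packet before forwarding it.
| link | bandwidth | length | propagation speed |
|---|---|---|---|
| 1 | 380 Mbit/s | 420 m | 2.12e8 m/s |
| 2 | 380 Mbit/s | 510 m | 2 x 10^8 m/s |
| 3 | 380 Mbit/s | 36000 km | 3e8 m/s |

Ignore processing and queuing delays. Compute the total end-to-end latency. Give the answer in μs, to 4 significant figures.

L = 8000 × 8 = 64000 bits.
Transmission delay per hop = L/R = 64000/380000000 = 168.421 μs; 3 hops → 505.263 μs.
Propagation delays (d/s per hop): 1.98113, 2.55, 120000 μs; sum = 120005 μs.
End-to-end = 120500 μs.

120500 μs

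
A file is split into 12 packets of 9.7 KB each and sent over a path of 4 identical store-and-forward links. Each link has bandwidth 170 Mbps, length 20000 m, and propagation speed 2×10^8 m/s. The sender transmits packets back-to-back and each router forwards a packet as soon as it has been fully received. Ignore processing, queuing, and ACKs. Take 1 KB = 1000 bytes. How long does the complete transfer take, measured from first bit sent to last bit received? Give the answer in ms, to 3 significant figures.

Per-hop transmission t_tx = L/R = 77600/170000000 = 0.456471 ms.
Per-hop propagation t_prop = 20000/200000000 = 0.1 ms.
Pipeline fill: first packet needs 4·t_tx to clear all hops; remaining 11 packets each add one t_tx.
Total = (4+12-1)·t_tx + 4·t_prop = 15·0.456471 + 4·0.1 = 7.25 ms.

7.25 ms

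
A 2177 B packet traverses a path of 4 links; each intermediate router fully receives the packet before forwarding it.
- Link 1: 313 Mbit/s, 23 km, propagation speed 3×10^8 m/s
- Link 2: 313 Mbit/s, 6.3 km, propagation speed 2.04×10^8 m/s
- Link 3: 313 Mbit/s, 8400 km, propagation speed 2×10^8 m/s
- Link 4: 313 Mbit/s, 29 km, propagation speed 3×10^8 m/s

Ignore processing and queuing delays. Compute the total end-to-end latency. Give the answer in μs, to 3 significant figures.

42400 μs

L = 2177 × 8 = 17416 bits.
Transmission delay per hop = L/R = 17416/313000000 = 55.6422 μs; 4 hops → 222.569 μs.
Propagation delays (d/s per hop): 76.6667, 30.8824, 42000, 96.6667 μs; sum = 42204.2 μs.
End-to-end = 42400 μs.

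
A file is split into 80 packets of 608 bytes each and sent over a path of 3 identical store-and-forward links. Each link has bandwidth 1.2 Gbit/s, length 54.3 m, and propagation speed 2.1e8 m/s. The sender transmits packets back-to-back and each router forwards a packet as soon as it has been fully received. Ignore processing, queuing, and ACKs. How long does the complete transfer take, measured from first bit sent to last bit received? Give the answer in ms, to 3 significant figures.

0.333 ms

Per-hop transmission t_tx = L/R = 4864/1200000000 = 0.00405333 ms.
Per-hop propagation t_prop = 54.3/210000000 = 0.000258571 ms.
Pipeline fill: first packet needs 3·t_tx to clear all hops; remaining 79 packets each add one t_tx.
Total = (3+80-1)·t_tx + 3·t_prop = 82·0.00405333 + 3·0.000258571 = 0.333 ms.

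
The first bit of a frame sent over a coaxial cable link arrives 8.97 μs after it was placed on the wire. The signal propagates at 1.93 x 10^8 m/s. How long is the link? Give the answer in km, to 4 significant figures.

d = s × t_prop = 193000000 × 8.97e-06 = 1.731 km.

1.731 km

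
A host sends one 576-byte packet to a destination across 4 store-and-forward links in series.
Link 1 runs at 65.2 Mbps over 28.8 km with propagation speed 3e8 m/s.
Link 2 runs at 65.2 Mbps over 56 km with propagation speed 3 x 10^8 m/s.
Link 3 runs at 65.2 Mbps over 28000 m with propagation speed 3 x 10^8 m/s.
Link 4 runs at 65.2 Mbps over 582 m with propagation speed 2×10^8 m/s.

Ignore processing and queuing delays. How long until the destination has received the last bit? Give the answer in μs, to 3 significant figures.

662 μs

L = 576 × 8 = 4608 bits.
Transmission delay per hop = L/R = 4608/65200000 = 70.6748 μs; 4 hops → 282.699 μs.
Propagation delays (d/s per hop): 96, 186.667, 93.3333, 2.91 μs; sum = 378.91 μs.
End-to-end = 662 μs.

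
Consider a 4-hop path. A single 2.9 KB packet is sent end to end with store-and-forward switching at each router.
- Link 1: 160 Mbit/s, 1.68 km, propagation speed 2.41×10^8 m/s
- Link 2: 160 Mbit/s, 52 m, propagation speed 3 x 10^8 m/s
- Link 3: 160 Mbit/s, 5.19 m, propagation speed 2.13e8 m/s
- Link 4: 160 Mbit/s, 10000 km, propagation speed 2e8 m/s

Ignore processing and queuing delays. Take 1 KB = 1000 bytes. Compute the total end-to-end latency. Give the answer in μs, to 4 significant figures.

50590 μs

L = 23200 bits.
Transmission delay per hop = L/R = 23200/160000000 = 145 μs; 4 hops → 580 μs.
Propagation delays (d/s per hop): 6.97095, 0.173333, 0.0243662, 50000 μs; sum = 50007.2 μs.
End-to-end = 50590 μs.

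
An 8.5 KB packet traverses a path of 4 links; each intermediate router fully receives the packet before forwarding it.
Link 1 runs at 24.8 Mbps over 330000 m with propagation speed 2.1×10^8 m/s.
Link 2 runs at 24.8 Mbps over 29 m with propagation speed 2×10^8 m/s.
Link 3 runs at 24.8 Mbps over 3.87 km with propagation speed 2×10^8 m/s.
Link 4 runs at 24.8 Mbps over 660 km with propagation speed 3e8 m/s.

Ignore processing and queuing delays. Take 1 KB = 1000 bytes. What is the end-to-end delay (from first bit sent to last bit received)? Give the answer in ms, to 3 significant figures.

L = 68000 bits.
Transmission delay per hop = L/R = 68000/24800000 = 2.74194 ms; 4 hops → 10.9677 ms.
Propagation delays (d/s per hop): 1.57143, 0.000145, 0.01935, 2.2 ms; sum = 3.79092 ms.
End-to-end = 14.8 ms.

14.8 ms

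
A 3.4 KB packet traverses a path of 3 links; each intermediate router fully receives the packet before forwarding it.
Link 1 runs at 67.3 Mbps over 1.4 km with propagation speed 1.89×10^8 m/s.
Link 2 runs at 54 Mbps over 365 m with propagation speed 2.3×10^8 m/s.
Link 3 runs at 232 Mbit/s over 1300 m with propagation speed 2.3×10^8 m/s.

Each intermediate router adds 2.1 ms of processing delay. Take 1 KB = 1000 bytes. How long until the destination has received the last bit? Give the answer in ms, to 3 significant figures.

L = 27200 bits.
Transmission delays (L/R per hop): 0.40416, 0.503704, 0.117241 ms; sum = 1.02511 ms.
Propagation delays (d/s per hop): 0.00740741, 0.00158696, 0.00565217 ms; sum = 0.0146465 ms.
Processing at 2 router(s): 2 × 2.1 ms = 4.2 ms.
End-to-end = 5.24 ms.

5.24 ms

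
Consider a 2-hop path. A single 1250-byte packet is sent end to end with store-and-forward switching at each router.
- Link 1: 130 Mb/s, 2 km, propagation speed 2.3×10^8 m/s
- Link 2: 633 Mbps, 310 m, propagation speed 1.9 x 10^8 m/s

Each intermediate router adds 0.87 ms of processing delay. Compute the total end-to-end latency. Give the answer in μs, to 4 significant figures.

L = 1250 × 8 = 10000 bits.
Transmission delays (L/R per hop): 76.9231, 15.7978 μs; sum = 92.7209 μs.
Propagation delays (d/s per hop): 8.69565, 1.63158 μs; sum = 10.3272 μs.
Processing at 1 router(s): 1 × 0.87 ms = 870 μs.
End-to-end = 973.0 μs.

973.0 μs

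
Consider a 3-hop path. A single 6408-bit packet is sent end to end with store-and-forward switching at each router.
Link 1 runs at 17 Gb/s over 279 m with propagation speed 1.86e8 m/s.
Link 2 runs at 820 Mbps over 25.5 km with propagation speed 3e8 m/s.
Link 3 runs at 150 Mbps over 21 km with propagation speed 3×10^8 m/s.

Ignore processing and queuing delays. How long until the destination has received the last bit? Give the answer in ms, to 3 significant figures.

0.207 ms

Transmission delays (L/R per hop): 0.000376941, 0.00781463, 0.04272 ms; sum = 0.0509116 ms.
Propagation delays (d/s per hop): 0.0015, 0.085, 0.07 ms; sum = 0.1565 ms.
End-to-end = 0.207 ms.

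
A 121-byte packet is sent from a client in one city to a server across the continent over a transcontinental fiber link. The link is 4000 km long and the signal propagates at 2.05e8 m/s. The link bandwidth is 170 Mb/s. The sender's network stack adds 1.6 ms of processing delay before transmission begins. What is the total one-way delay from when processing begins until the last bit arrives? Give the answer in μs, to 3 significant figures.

L = 121 × 8 = 968 bits.
Transmission delay = L/R = 968 / 170000000 = 5.69412 μs.
Propagation delay = d/s = 4000000 m / 2.05e+08 m/s = 19512.2 μs.
Plus processing delay 1.6 ms = 1600 μs.
Total = 21100 μs.

21100 μs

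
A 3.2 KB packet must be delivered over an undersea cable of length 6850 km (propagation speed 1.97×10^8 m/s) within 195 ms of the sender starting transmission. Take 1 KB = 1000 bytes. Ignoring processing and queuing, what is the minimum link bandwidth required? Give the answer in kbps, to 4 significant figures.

L = 25600 bits.
Propagation delay = 6850000 / 197000000 = 34.7716 ms.
Transmission budget = 195 − 34.7716 = 160.228 ms.
R ≥ L / t_tx = 25600 bits / 0.160228 s = 159.8 kbps.

159.8 kbps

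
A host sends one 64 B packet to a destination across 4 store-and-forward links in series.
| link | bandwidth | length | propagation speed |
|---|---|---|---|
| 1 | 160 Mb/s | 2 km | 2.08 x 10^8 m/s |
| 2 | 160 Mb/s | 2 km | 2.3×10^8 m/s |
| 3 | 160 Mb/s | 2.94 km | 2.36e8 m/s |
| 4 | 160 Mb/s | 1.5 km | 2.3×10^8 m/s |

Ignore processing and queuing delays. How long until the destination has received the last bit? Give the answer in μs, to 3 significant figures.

L = 64 × 8 = 512 bits.
Transmission delay per hop = L/R = 512/160000000 = 3.2 μs; 4 hops → 12.8 μs.
Propagation delays (d/s per hop): 9.61538, 8.69565, 12.4576, 6.52174 μs; sum = 37.2904 μs.
End-to-end = 50.1 μs.

50.1 μs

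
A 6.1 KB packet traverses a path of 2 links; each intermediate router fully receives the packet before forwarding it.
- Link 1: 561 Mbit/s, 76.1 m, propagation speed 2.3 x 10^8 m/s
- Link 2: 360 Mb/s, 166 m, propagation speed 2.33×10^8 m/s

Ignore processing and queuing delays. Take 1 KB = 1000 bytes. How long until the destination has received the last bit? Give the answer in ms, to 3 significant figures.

0.224 ms

L = 48800 bits.
Transmission delays (L/R per hop): 0.0869875, 0.135556 ms; sum = 0.222543 ms.
Propagation delays (d/s per hop): 0.00033087, 0.000712446 ms; sum = 0.00104332 ms.
End-to-end = 0.224 ms.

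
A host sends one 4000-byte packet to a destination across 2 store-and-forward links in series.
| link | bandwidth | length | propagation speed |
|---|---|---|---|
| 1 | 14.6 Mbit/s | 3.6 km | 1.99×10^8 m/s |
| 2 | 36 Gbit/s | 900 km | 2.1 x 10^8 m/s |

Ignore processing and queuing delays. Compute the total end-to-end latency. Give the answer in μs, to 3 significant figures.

L = 4000 × 8 = 32000 bits.
Transmission delays (L/R per hop): 2191.78, 0.888889 μs; sum = 2192.67 μs.
Propagation delays (d/s per hop): 18.0905, 4285.71 μs; sum = 4303.8 μs.
End-to-end = 6500 μs.

6500 μs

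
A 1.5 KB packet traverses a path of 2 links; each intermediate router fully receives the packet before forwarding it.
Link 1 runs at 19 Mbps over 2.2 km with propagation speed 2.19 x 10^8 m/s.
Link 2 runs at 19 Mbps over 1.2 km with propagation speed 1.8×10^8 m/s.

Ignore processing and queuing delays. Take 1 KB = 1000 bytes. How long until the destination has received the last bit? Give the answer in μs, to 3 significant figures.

1280 μs

L = 12000 bits.
Transmission delay per hop = L/R = 12000/19000000 = 631.579 μs; 2 hops → 1263.16 μs.
Propagation delays (d/s per hop): 10.0457, 6.66667 μs; sum = 16.7123 μs.
End-to-end = 1280 μs.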